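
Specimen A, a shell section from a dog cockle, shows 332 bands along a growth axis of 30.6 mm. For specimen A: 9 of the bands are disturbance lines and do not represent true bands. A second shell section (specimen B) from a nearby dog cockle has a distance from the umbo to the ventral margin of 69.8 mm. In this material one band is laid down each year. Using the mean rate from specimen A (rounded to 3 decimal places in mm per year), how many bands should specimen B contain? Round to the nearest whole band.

735 bands

Specimen A: after corrections the count is 332 − 9 = 323 bands.
A: 30.6 mm over 323 years gives 30.6 / 323 ≈ 0.095 mm/year.
B spans 69.8 / 0.095 = 734.74 years ≈ 735 bands.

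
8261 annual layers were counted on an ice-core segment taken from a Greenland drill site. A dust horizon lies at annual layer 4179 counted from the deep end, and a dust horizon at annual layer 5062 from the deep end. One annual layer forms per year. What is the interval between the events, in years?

883 yr

5062 − 4179 = 883 annual layers lie between the two events.
That is 883 years at one annual layer per year.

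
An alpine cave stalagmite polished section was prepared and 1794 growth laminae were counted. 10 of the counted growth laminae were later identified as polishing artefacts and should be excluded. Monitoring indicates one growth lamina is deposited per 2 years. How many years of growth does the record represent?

3568 yr

After corrections the count is 1794 − 10 = 1784 growth laminae.
Multiplying by 2 years per growth lamina: 1784 × 2 = 3568 years.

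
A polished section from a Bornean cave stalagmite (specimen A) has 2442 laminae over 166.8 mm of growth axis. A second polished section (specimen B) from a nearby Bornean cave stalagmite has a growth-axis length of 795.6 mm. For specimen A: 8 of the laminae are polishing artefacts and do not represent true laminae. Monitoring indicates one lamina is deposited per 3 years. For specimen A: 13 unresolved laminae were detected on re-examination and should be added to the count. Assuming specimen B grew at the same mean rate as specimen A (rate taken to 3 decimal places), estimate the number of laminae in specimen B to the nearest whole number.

11530 laminae

Specimen A: after corrections the count is 2442 − 8 + 13 = 2447 laminae.
Specimen A: at 3 years per lamina, 2447 × 3 = 7341 years.
A: 166.8 mm over 7341 years gives 166.8 / 7341 ≈ 0.023 mm/year.
B spans 795.6 / 0.023 = 34591.30 years; at 3 years per lamina that is 34591.30 / 3 ≈ 11530 laminae.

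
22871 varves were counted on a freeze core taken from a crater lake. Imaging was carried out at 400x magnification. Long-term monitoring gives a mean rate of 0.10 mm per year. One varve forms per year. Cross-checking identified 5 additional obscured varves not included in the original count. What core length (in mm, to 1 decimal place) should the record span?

2287.6 mm

True varve count = 22871 + 5 = 22876.
Length ≈ 0.10 × 22876 = 2287.6 mm.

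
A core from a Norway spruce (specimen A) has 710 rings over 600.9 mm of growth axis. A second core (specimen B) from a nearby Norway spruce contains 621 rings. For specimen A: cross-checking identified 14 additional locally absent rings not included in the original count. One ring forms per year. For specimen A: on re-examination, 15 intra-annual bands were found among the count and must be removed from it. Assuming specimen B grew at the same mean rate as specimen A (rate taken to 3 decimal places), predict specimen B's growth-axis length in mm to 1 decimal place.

526.6 mm

Specimen A: correcting the raw count gives 710 − 15 + 14 = 709 true rings.
A: Mean rate = 600.9 mm / 709 years ≈ 0.848 mm per year.
Length of B = 0.848 × 621 = 526.6 mm.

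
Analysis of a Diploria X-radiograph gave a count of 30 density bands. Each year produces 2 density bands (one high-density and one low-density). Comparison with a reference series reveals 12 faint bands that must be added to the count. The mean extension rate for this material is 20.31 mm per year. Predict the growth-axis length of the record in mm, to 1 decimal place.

426.5 mm

Correcting the raw count gives 30 + 12 = 42 true density bands.
With 2 density bands per year, 42 / 2 = 21 years.
Predicted length = 20.31 mm/year × 21 years = 426.5 mm.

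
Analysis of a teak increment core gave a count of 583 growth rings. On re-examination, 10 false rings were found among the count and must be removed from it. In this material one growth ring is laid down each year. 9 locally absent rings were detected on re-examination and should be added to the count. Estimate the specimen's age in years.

582 years

Adjusted count: 583 − 10 + 9 = 582 growth rings.
With a one-to-one growth ring periodicity this is 582 years.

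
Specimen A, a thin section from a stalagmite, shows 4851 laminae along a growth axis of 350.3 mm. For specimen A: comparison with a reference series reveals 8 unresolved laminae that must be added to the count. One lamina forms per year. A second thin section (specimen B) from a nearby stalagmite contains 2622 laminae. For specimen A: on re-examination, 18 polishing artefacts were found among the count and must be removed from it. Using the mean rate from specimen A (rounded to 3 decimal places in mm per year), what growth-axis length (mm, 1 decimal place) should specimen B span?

188.8 mm

Specimen A: adjusted count: 4851 − 18 + 8 = 4841 laminae.
A: Mean rate = 350.3 mm / 4841 years ≈ 0.072 mm per year.
Length of B = 0.072 × 2622 = 188.8 mm.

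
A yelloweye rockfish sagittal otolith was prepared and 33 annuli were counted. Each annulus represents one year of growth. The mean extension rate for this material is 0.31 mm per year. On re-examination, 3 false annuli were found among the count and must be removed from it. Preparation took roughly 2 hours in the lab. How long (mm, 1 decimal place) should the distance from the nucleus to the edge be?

Correcting the raw count gives 33 − 3 = 30 true annuli.
30 years at 0.31 mm/year gives 0.31 × 30 = 9.3 mm.

9.3 mm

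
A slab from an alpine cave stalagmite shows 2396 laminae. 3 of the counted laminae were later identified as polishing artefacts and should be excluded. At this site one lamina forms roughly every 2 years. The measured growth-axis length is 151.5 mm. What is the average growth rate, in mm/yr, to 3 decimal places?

0.032 mm/yr

Correcting the raw count gives 2396 − 3 = 2393 true laminae.
At 2 years per lamina, 2393 × 2 = 4786 years.
Mean rate = 151.5 mm / 4786 years ≈ 0.032 mm/yr.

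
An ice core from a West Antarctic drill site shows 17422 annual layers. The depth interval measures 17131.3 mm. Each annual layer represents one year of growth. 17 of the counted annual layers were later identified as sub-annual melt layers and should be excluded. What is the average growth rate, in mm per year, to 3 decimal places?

0.984 mm per year

After corrections the count is 17422 − 17 = 17405 annual layers.
17131.3 mm over 17405 years gives 17131.3 / 17405 ≈ 0.984 mm per year.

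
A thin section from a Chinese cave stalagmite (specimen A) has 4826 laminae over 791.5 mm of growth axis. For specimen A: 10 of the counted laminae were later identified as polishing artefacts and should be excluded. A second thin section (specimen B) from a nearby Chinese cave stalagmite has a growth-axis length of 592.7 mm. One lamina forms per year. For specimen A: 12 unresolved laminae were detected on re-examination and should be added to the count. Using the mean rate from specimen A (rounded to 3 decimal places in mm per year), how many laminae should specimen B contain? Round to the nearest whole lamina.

Specimen A: after corrections the count is 4826 − 10 + 12 = 4828 laminae.
A: Mean rate = 791.5 mm / 4828 years ≈ 0.164 mm/year.
Specimen B: 592.7 mm / 0.164 mm per year = 3614.02 years ≈ 3614 laminae.

3614 laminae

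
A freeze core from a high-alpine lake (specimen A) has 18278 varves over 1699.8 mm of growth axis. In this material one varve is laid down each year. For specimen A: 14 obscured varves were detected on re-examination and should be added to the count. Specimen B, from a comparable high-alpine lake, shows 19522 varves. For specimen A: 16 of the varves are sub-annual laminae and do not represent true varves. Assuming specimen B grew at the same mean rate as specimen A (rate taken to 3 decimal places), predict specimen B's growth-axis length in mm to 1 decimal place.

Specimen A: adjusted count: 18278 − 16 + 14 = 18276 varves.
A: Extension rate ≈ 1699.8 / 18276 = 0.093 mm/yr.
Length of B = 0.093 × 19522 = 1815.5 mm.

1815.5 mm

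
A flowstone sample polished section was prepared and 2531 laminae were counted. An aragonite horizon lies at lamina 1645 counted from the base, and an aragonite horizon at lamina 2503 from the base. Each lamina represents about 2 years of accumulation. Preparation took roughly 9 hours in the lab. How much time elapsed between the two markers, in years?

2503 − 1645 = 858 laminae lie between the two events.
858 laminae at 2 years each span 858 × 2 = 1716 years.

1716 yr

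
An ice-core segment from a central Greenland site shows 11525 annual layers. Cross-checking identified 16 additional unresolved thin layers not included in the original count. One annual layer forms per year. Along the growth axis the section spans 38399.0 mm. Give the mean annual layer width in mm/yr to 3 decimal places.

Adjusted count: 11525 + 16 = 11541 annual layers.
Mean rate = 38399.0 mm / 11541 years ≈ 3.327 mm/yr.

3.327 mm/yr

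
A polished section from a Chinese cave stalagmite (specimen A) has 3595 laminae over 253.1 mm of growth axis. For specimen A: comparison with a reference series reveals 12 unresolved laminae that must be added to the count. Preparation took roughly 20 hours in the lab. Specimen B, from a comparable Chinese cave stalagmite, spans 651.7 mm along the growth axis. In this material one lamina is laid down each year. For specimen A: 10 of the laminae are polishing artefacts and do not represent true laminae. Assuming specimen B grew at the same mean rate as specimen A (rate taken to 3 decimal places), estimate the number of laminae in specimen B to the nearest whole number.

9310 laminae

Specimen A: correcting the raw count gives 3595 − 10 + 12 = 3597 true laminae.
A: Extension rate ≈ 253.1 / 3597 = 0.070 mm/year.
For B, 651.7 / 0.070 = 9310.00 years ≈ 9310 laminae.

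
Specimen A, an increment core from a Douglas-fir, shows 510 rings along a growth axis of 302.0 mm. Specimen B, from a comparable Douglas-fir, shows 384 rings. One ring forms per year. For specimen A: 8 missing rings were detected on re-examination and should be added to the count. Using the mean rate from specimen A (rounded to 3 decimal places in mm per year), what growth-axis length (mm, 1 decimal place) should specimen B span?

223.9 mm

Specimen A: adjusted count: 510 + 8 = 518 rings.
A: Extension rate ≈ 302.0 / 518 = 0.583 mm per year.
B's length ≈ 0.583 × 384 = 223.9 mm.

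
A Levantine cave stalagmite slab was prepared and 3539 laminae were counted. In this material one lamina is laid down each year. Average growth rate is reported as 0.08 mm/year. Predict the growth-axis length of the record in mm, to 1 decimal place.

The record spans 3539 years at 0.08 mm per year.
Length ≈ 0.08 × 3539 = 283.1 mm.

283.1 mm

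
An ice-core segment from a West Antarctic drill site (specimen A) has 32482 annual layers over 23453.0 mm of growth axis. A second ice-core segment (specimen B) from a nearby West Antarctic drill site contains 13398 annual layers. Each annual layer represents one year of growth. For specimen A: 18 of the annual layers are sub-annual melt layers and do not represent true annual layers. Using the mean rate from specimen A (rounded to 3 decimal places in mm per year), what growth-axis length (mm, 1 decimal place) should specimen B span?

9673.4 mm

Specimen A: true annual layer count = 32482 − 18 = 32464.
A: 23453.0 mm over 32464 years gives 23453.0 / 32464 ≈ 0.722 mm per year.
B's length ≈ 0.722 × 13398 = 9673.4 mm.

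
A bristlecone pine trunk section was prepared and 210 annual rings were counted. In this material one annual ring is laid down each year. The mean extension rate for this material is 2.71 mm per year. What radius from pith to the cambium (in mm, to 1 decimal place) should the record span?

569.1 mm

The record spans 210 years at 2.71 mm per year.
210 years at 2.71 mm/year gives 2.71 × 210 = 569.1 mm.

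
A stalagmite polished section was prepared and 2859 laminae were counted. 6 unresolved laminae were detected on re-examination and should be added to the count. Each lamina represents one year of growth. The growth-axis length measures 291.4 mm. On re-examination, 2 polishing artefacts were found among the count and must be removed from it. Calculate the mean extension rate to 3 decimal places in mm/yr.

Correcting the raw count gives 2859 − 2 + 6 = 2863 true laminae.
Extension rate ≈ 291.4 / 2863 = 0.102 mm/yr.

0.102 mm/yr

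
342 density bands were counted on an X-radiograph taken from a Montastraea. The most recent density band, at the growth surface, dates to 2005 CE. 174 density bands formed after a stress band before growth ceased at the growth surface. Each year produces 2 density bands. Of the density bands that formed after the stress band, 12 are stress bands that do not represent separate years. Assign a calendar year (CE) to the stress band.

1924 CE

There are 174 density bands younger than the stress band.
Removing the 12 false density bands leaves 174 − 12 = 162 true density bands beyond the stress band.
Dividing by 2 density bands per year: 162 / 2 = 81 years.
The density band at the growth surface is 2005 CE, so the stress band dates to 2005 − 81 = 1924 CE.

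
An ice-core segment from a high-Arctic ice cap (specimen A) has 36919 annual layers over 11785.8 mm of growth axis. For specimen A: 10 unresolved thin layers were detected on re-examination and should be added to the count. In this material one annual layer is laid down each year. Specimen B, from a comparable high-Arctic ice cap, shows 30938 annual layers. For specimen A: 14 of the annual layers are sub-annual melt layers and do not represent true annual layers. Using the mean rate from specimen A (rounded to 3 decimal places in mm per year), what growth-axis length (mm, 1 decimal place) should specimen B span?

Specimen A: after corrections the count is 36919 − 14 + 10 = 36915 annual layers.
A: Extension rate ≈ 11785.8 / 36915 = 0.319 mm/year.
For B, 0.319 mm/year × 30938 years = 9869.2 mm.

9869.2 mm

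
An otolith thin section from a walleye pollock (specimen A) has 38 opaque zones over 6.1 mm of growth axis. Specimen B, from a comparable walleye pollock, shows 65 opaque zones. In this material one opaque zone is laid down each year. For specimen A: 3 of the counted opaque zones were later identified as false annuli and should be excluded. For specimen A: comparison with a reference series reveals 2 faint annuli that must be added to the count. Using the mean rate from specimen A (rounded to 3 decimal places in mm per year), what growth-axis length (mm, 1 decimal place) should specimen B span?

Specimen A: correcting the raw count gives 38 − 3 + 2 = 37 true opaque zones.
A: Extension rate ≈ 6.1 / 37 = 0.165 mm per year.
B's length ≈ 0.165 × 65 = 10.7 mm.

10.7 mm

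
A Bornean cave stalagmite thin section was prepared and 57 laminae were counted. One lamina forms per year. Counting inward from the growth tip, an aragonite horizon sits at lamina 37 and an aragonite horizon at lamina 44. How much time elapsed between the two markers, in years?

7 years

The two markers are separated by 44 − 37 = 7 laminae.
That is 7 years at one lamina per year.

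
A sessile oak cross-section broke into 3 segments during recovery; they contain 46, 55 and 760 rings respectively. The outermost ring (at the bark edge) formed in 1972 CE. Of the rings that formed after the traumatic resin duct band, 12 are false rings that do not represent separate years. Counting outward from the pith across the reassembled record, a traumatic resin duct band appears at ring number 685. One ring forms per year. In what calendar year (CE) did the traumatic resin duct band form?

Total rings = 46 + 55 + 760 = 861.
Between ring 685 and the bark edge there are 861 − 685 = 176 rings.
Removing the 12 false rings leaves 176 − 12 = 164 true rings beyond the traumatic resin duct band.
1972 − 164 = 1808 CE.

1808 CE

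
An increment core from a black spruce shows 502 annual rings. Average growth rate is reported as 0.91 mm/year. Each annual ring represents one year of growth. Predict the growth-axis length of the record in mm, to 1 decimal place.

502 years of growth are recorded.
Predicted length = 0.91 mm/year × 502 years = 456.8 mm.

456.8 mm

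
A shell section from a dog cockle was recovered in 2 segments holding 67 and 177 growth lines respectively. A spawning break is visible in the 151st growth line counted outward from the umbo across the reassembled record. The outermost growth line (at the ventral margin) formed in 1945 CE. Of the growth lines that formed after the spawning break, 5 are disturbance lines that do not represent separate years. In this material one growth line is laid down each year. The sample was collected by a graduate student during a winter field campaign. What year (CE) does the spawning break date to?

Total growth lines = 67 + 177 = 244.
Between growth line 151 and the ventral margin there are 244 − 151 = 93 growth lines.
93 − 5 false = 88 true growth lines after the spawning break.
Counting back 88 years from 1945 CE places the spawning break in 1945 − 88 = 1857 CE.

1857 CE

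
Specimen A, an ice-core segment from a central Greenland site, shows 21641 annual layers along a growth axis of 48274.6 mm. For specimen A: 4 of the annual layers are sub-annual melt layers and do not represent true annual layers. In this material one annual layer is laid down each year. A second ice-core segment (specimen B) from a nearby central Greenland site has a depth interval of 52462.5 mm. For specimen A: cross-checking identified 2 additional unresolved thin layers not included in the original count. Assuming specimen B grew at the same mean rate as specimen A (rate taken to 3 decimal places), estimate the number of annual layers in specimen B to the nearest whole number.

Specimen A: correcting the raw count gives 21641 − 4 + 2 = 21639 true annual layers.
A: Extension rate ≈ 48274.6 / 21639 = 2.231 mm/year.
Specimen B: 52462.5 mm / 2.231 mm per year = 23515.24 years ≈ 23515 annual layers.

23515 annual layers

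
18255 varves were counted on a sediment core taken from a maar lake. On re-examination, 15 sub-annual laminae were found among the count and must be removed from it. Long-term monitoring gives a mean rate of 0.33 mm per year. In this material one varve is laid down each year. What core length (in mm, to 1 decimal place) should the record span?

6019.2 mm

After corrections the count is 18255 − 15 = 18240 varves.
Length ≈ 0.33 × 18240 = 6019.2 mm.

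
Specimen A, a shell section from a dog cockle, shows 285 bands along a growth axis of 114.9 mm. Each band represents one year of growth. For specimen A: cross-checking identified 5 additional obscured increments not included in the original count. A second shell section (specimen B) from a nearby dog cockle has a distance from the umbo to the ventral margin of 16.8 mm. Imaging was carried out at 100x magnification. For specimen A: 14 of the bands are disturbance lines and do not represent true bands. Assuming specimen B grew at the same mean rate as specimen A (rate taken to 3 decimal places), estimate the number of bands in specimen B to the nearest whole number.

40 bands

Specimen A: correcting the raw count gives 285 − 14 + 5 = 276 true bands.
A: 114.9 mm over 276 years gives 114.9 / 276 ≈ 0.416 mm/year.
Specimen B: 16.8 mm / 0.416 mm per year = 40.38 years ≈ 40 bands.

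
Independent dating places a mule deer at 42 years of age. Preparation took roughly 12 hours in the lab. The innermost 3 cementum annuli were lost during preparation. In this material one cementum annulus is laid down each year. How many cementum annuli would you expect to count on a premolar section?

Expected cementum annuli over 42 years: 42.
42 − 3 missed = 39 cementum annuli expected in the prepared section.

39 cementum annuli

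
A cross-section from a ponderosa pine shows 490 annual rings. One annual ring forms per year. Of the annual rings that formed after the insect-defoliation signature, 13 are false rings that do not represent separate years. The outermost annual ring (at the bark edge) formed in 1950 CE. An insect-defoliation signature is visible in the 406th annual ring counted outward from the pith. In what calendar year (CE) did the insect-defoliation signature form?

Between annual ring 406 and the bark edge there are 490 − 406 = 84 annual rings.
Removing the 13 false annual rings leaves 84 − 13 = 71 true annual rings beyond the insect-defoliation signature.
Counting back 71 years from 1950 CE places the insect-defoliation signature in 1950 − 71 = 1879 CE.

1879 CE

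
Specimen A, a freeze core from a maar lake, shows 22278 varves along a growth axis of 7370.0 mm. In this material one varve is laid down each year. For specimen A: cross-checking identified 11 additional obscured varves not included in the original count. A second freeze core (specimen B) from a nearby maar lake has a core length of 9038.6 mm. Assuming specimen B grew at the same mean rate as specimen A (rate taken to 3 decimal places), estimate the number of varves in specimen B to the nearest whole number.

Specimen A: after corrections the count is 22278 + 11 = 22289 varves.
A: Extension rate ≈ 7370.0 / 22289 = 0.331 mm/year.
B spans 9038.6 / 0.331 = 27306.95 years ≈ 27307 varves.

27307 varves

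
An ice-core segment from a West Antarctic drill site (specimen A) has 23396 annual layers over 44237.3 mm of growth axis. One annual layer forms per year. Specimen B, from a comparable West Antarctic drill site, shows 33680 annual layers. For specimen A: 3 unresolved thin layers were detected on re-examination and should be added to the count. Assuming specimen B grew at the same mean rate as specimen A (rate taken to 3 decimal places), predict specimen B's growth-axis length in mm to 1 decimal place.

Specimen A: true annual layer count = 23396 + 3 = 23399.
A: 44237.3 mm over 23399 years gives 44237.3 / 23399 ≈ 1.891 mm per year.
B's length ≈ 1.891 × 33680 = 63688.9 mm.

63688.9 mm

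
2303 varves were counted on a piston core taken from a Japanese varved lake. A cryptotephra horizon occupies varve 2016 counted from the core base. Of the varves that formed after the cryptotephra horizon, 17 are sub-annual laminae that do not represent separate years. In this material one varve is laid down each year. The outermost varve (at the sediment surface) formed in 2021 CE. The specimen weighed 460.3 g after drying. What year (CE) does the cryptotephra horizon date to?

Between varve 2016 and the sediment surface there are 2303 − 2016 = 287 varves.
Excluding 17 false varves: 287 − 17 = 270.
The varve at the sediment surface is 2021 CE, so the cryptotephra horizon dates to 2021 − 270 = 1751 CE.

1751 CE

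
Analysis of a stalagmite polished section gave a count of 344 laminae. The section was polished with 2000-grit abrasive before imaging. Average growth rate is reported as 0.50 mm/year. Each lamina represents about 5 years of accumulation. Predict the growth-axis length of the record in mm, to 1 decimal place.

860.0 mm

344 laminae at 5 years each span 344 × 5 = 1720 years.
Length ≈ 0.50 × 1720 = 860.0 mm.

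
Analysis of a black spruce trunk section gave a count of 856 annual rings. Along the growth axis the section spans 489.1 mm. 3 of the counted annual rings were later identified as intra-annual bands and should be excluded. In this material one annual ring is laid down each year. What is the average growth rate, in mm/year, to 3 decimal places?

0.573 mm/year

After corrections the count is 856 − 3 = 853 annual rings.
Mean rate = 489.1 mm / 853 years ≈ 0.573 mm/year.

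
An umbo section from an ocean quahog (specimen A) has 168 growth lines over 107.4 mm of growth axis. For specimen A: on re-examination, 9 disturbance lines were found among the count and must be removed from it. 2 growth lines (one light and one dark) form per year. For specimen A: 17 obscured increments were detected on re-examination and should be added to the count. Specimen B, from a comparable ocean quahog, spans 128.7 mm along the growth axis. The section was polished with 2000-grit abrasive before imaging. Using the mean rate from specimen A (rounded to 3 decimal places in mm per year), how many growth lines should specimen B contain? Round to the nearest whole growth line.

211 growth lines

Specimen A: true growth line count = 168 − 9 + 17 = 176.
Specimen A: 176 growth lines at 2 per year is 176 / 2 = 88 years.
A: Extension rate ≈ 107.4 / 88 = 1.220 mm/yr.
Specimen B: 128.7 mm / 1.220 mm per year = 105.49 years; at 2 growth lines per year that is 105.49 × 2 ≈ 211 growth lines.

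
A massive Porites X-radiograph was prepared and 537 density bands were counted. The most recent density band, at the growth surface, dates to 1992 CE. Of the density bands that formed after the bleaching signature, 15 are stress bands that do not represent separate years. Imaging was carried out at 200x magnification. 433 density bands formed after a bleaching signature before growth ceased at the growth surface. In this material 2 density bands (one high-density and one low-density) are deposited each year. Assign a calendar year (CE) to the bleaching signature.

433 density bands post-date the bleaching signature.
Excluding 15 false density bands: 433 − 15 = 418.
418 density bands at 2 per year is 418 / 2 = 209 years.
The density band at the growth surface is 1992 CE, so the bleaching signature dates to 1992 − 209 = 1783 CE.

1783 CE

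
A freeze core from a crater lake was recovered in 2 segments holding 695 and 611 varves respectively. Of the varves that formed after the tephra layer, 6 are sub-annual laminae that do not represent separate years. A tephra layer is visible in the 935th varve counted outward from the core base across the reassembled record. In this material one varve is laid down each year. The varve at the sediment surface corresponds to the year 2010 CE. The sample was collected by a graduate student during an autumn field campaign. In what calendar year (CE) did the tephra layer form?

1645 CE

Total varves = 695 + 611 = 1306.
The tephra layer sits at varve 935 from the core base, so 1306 − 935 = 371 varves formed after it.
Excluding 6 false varves: 371 − 6 = 365.
The varve at the sediment surface is 2010 CE, so the tephra layer dates to 2010 − 365 = 1645 CE.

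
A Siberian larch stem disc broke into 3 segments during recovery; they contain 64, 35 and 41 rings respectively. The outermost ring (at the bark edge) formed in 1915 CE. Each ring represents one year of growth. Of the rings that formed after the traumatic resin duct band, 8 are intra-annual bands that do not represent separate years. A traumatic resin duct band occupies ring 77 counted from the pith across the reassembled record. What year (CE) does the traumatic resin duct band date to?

Total rings = 64 + 35 + 41 = 140.
140 − 77 = 63 rings lie beyond the traumatic resin duct band toward the bark edge.
Excluding 8 false rings: 63 − 8 = 55.
Counting back 55 years from 1915 CE places the traumatic resin duct band in 1915 − 55 = 1860 CE.

1860 CE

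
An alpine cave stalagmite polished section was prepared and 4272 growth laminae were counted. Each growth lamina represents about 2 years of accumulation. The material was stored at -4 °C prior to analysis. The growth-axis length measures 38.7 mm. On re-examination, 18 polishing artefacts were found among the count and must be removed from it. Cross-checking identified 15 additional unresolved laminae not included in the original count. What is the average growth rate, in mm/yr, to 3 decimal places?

0.005 mm/yr

After corrections the count is 4272 − 18 + 15 = 4269 growth laminae.
4269 growth laminae at 2 years each span 4269 × 2 = 8538 years.
38.7 mm over 8538 years gives 38.7 / 8538 ≈ 0.005 mm/yr.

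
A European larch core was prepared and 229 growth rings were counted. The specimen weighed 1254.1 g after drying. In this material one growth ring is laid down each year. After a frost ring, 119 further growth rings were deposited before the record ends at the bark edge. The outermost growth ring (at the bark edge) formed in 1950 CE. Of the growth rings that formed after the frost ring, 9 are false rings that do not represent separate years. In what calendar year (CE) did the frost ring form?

1840 CE

There are 119 growth rings younger than the frost ring.
Excluding 9 false growth rings: 119 − 9 = 110.
The growth ring at the bark edge is 1950 CE, so the frost ring dates to 1950 − 110 = 1840 CE.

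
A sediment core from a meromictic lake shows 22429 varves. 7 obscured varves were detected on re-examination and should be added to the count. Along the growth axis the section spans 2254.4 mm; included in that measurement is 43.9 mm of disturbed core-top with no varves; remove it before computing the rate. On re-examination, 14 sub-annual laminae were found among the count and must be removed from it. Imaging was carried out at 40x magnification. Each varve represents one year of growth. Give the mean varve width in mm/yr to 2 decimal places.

0.10 mm/yr

Adjusted count: 22429 − 14 + 7 = 22422 varves.
The growth record spans 2254.4 − 43.9 = 2210.5 mm.
Extension rate ≈ 2210.5 / 22422 = 0.10 mm/yr.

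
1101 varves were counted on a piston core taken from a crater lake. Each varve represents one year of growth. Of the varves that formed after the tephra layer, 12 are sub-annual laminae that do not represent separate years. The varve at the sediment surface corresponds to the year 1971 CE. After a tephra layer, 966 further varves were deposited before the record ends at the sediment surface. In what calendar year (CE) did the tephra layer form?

966 varves post-date the tephra layer.
966 − 12 false = 954 true varves after the tephra layer.
The varve at the sediment surface is 1971 CE, so the tephra layer dates to 1971 − 954 = 1017 CE.

1017 CE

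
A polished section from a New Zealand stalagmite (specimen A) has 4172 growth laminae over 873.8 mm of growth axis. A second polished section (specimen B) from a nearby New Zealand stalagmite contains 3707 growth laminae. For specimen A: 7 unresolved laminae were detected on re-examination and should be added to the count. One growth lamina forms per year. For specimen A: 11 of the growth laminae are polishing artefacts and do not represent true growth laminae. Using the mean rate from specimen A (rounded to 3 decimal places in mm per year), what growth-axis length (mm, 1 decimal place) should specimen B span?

778.5 mm

Specimen A: correcting the raw count gives 4172 − 11 + 7 = 4168 true growth laminae.
A: Extension rate ≈ 873.8 / 4168 = 0.210 mm per year.
Length of B = 0.210 × 3707 = 778.5 mm.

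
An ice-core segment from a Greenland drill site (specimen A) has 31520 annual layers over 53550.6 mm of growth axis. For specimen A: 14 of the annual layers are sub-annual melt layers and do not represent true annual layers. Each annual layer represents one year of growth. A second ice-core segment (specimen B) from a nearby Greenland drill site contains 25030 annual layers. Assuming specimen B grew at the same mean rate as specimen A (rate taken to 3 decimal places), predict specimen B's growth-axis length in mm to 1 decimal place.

42551.0 mm

Specimen A: correcting the raw count gives 31520 − 14 = 31506 true annual layers.
A: Extension rate ≈ 53550.6 / 31506 = 1.700 mm per year.
B's length ≈ 1.700 × 25030 = 42551.0 mm.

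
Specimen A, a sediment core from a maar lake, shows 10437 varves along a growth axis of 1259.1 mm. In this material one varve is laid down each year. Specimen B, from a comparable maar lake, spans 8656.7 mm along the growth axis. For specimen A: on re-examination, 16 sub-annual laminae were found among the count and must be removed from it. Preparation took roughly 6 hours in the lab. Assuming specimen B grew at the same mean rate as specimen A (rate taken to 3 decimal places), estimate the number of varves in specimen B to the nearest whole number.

Specimen A: after corrections the count is 10437 − 16 = 10421 varves.
A: Extension rate ≈ 1259.1 / 10421 = 0.121 mm per year.
B spans 8656.7 / 0.121 = 71542.98 years ≈ 71543 varves.

71543 varves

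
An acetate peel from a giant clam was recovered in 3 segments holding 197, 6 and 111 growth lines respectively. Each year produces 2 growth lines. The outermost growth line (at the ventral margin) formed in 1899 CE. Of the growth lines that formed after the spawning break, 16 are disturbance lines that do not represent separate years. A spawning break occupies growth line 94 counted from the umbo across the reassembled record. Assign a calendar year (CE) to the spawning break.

1797 CE

Total growth lines = 197 + 6 + 111 = 314.
The spawning break sits at growth line 94 from the umbo, so 314 − 94 = 220 growth lines formed after it.
220 − 16 false = 204 true growth lines after the spawning break.
Dividing by 2 growth lines per year: 204 / 2 = 102 years.
The growth line at the ventral margin is 1899 CE, so the spawning break dates to 1899 − 102 = 1797 CE.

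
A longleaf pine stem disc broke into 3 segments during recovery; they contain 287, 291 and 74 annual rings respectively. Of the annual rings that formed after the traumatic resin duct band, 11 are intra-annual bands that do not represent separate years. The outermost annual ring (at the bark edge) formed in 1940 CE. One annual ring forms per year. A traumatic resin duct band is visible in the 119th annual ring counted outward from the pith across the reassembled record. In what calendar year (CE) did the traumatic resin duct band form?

Total annual rings = 287 + 291 + 74 = 652.
Between annual ring 119 and the bark edge there are 652 − 119 = 533 annual rings.
Removing the 11 false annual rings leaves 533 − 11 = 522 true annual rings beyond the traumatic resin duct band.
1940 − 522 = 1418 CE.

1418 CE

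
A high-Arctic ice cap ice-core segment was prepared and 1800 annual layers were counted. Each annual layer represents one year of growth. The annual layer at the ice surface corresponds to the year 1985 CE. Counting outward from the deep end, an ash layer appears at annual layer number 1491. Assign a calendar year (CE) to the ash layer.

1676 CE

1800 − 1491 = 309 annual layers lie beyond the ash layer toward the ice surface.
The annual layer at the ice surface is 1985 CE, so the ash layer dates to 1985 − 309 = 1676 CE.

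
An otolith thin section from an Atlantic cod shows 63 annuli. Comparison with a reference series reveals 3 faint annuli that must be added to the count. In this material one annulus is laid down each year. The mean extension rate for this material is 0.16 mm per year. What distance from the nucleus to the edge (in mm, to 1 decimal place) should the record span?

10.6 mm

Adjusted count: 63 + 3 = 66 annuli.
Length ≈ 0.16 × 66 = 10.6 mm.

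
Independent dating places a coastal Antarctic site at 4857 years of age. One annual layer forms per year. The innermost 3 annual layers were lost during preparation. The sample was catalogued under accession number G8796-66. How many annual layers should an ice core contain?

4854 annual layers

Expected annual layers over 4857 years: 4857.
Less the 3 uncaptured annual layers: 4857 − 3 = 4854.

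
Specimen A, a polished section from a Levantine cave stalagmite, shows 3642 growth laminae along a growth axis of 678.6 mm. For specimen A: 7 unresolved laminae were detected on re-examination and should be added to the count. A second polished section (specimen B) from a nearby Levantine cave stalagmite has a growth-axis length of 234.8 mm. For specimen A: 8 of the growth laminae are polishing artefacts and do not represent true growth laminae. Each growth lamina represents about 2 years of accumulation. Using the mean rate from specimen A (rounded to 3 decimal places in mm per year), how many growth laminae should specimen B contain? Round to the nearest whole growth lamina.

1262 growth laminae

Specimen A: after corrections the count is 3642 − 8 + 7 = 3641 growth laminae.
Specimen A: multiplying by 2 years per growth lamina: 3641 × 2 = 7282 years.
A: Mean rate = 678.6 mm / 7282 years ≈ 0.093 mm/yr.
B spans 234.8 / 0.093 = 2524.73 years; at 2 years per growth lamina that is 2524.73 / 2 ≈ 1262 growth laminae.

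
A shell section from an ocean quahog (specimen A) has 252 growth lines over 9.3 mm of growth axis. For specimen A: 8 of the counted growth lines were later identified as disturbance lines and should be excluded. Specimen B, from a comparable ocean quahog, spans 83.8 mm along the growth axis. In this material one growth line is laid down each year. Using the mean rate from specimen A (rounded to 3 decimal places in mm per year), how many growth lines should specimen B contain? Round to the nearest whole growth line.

Specimen A: correcting the raw count gives 252 − 8 = 244 true growth lines.
A: Mean rate = 9.3 mm / 244 years ≈ 0.038 mm per year.
For B, 83.8 / 0.038 = 2205.26 years ≈ 2205 growth lines.

2205 growth lines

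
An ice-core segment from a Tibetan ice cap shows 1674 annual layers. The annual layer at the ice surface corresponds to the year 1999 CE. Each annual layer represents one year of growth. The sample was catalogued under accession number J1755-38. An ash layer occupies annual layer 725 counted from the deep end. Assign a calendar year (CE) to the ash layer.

1050 CE

1674 − 725 = 949 annual layers lie beyond the ash layer toward the ice surface.
1999 − 949 = 1050 CE.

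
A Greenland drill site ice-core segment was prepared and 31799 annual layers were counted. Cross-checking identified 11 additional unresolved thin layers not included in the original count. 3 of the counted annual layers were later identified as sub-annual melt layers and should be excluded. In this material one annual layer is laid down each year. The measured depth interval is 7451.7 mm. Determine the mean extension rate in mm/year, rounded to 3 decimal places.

0.234 mm/year

After corrections the count is 31799 − 3 + 11 = 31807 annual layers.
Extension rate ≈ 7451.7 / 31807 = 0.234 mm/year.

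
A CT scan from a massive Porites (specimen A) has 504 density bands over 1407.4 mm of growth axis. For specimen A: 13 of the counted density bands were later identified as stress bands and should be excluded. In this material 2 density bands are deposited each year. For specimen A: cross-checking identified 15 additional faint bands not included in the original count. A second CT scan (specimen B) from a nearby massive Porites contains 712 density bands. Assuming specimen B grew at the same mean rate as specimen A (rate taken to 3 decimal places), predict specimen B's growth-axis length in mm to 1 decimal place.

Specimen A: after corrections the count is 504 − 13 + 15 = 506 density bands.
Specimen A: 506 density bands at 2 per year is 506 / 2 = 253 years.
A: Extension rate ≈ 1407.4 / 253 = 5.563 mm/year.
Specimen B: dividing by 2 density bands per year: 712 / 2 = 356 years. For B, 5.563 mm/year × 356 years = 1980.4 mm.

1980.4 mm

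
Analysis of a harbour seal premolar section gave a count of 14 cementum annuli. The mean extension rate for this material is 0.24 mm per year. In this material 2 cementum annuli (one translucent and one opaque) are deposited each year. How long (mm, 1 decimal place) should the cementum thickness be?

Dividing by 2 cementum annuli per year: 14 / 2 = 7 years.
7 years at 0.24 mm/year gives 0.24 × 7 = 1.7 mm.

1.7 mm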